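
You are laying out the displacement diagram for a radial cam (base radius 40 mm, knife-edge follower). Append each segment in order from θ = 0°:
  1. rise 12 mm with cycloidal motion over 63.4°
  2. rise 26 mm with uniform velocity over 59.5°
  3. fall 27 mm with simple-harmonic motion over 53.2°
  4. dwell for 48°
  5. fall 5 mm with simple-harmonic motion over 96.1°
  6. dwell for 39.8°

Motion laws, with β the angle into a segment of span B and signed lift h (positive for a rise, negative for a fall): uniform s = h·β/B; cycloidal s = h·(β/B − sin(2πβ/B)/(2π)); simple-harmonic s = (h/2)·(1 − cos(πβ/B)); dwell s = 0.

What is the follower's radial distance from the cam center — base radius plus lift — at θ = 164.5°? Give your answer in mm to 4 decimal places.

seg 1 [0°–63.4°] cycloidal, h=12: full span → s += 12 → s = 12.0000
seg 2 [63.4°–122.9°] uniform, h=26: full span → s += 26 → s = 38.0000
seg 3 [122.9°–176.1°] simple-harmonic, h=-27: θ=164.5° here. β=41.6, B=53.2. -27/2·(1 − cos(π·0.7820)) = -23.9546 → s = 14.0454
radial distance = base radius + s = 40 + 14.0454 = 54.0454

54.0454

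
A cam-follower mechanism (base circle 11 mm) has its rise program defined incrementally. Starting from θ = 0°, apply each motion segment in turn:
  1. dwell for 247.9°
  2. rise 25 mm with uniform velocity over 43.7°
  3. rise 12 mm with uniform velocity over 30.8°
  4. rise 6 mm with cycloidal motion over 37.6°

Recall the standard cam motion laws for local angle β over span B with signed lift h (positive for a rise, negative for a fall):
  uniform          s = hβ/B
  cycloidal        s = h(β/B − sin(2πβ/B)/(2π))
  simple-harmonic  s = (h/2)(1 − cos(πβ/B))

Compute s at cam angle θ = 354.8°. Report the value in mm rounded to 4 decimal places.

seg 1 [0°–247.9°] dwell: s stays 0.0000
seg 2 [247.9°–291.6°] uniform, h=25: full span → s += 25 → s = 25.0000
seg 3 [291.6°–322.4°] uniform, h=12: full span → s += 12 → s = 37.0000
seg 4 [322.4°–360°] cycloidal, h=6: θ=354.8° here. β=32.4, B=37.6. 6·(0.8617 − sin(2π·0.8617)/(2π)) = 5.8994 → s = 42.8994

42.8994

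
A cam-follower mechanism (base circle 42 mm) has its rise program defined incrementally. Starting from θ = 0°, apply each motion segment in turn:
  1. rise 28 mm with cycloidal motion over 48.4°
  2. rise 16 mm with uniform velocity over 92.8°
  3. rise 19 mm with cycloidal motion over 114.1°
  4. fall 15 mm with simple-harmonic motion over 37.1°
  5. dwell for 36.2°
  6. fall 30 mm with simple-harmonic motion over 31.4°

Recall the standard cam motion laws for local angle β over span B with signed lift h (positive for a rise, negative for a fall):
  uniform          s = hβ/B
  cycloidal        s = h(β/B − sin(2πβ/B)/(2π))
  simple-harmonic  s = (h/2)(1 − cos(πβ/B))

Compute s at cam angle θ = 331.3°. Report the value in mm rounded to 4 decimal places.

seg 1 [0°–48.4°] cycloidal, h=28: full span → s += 28 → s = 28.0000
seg 2 [48.4°–141.2°] uniform, h=16: full span → s += 16 → s = 44.0000
seg 3 [141.2°–255.3°] cycloidal, h=19: full span → s += 19 → s = 63.0000
seg 4 [255.3°–292.4°] simple-harmonic, h=-15: full span → s += -15 → s = 48.0000
seg 5 [292.4°–328.6°] dwell: s stays 48.0000
seg 6 [328.6°–360°] simple-harmonic, h=-30: θ=331.3° here. β=2.7, B=31.4. -30/2·(1 − cos(π·0.0860)) = -0.5440 → s = 47.4560

47.4560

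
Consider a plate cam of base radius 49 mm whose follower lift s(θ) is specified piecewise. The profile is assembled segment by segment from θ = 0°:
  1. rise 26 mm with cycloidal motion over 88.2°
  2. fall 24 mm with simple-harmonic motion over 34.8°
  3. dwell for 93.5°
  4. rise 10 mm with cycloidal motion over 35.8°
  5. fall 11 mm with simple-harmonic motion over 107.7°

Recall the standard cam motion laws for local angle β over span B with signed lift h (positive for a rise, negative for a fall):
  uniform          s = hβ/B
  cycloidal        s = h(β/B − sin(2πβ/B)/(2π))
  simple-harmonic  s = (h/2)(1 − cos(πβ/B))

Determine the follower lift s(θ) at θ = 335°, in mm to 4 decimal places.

seg 1 [0°–88.2°] cycloidal, h=26: full span → s += 26 → s = 26.0000
seg 2 [88.2°–123°] simple-harmonic, h=-24: full span → s += -24 → s = 2.0000
seg 3 [123°–216.5°] dwell: s stays 2.0000
seg 4 [216.5°–252.3°] cycloidal, h=10: full span → s += 10 → s = 12.0000
seg 5 [252.3°–360°] simple-harmonic, h=-11: θ=335° here. β=82.7, B=107.7. -11/2·(1 − cos(π·0.7679)) = -9.6012 → s = 2.3988

2.3988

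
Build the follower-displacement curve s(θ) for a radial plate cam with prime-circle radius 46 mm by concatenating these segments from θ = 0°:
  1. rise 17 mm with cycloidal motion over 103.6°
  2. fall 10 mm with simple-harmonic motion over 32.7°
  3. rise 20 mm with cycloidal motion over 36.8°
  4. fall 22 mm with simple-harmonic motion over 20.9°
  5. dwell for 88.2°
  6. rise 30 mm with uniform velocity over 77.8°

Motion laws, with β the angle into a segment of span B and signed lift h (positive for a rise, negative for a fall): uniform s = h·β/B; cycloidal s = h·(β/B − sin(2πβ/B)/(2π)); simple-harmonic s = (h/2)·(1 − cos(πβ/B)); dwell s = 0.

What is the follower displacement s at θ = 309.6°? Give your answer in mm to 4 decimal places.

seg 1 [0°–103.6°] cycloidal, h=17: full span → s += 17 → s = 17.0000
seg 2 [103.6°–136.3°] simple-harmonic, h=-10: full span → s += -10 → s = 7.0000
seg 3 [136.3°–173.1°] cycloidal, h=20: full span → s += 20 → s = 27.0000
seg 4 [173.1°–194°] simple-harmonic, h=-22: full span → s += -22 → s = 5.0000
seg 5 [194°–282.2°] dwell: s stays 5.0000
seg 6 [282.2°–360°] uniform, h=30: θ=309.6° here. β=27.4, B=77.8. 30·27.4/77.8 = 10.5656 → s = 15.5656

15.5656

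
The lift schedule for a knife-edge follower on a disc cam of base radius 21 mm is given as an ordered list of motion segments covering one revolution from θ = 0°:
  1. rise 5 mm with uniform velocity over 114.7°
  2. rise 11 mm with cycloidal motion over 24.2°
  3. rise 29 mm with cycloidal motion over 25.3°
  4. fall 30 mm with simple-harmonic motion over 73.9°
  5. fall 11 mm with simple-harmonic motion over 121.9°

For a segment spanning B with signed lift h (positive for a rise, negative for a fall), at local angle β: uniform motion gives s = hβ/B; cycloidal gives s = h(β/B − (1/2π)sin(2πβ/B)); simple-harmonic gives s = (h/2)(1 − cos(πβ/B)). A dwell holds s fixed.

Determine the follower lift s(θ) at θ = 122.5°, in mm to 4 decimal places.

seg 1 [0°–114.7°] uniform, h=5: full span → s += 5 → s = 5.0000
seg 2 [114.7°–138.9°] cycloidal, h=11: θ=122.5° here. β=7.8, B=24.2. 11·(0.3223 − sin(2π·0.3223)/(2π)) = 1.9724 → s = 6.9724

6.9724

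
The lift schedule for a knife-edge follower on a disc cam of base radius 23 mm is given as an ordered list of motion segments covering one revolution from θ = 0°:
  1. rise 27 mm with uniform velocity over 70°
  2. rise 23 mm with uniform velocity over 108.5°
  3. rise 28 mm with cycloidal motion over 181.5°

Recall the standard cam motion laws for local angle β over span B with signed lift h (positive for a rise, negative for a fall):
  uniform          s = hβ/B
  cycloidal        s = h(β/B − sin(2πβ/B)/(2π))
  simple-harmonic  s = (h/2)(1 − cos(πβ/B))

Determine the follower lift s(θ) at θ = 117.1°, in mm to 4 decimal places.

seg 1 [0°–70°] uniform, h=27: full span → s += 27 → s = 27.0000
seg 2 [70°–178.5°] uniform, h=23: θ=117.1° here. β=47.1, B=108.5. 23·47.1/108.5 = 9.9843 → s = 36.9843

36.9843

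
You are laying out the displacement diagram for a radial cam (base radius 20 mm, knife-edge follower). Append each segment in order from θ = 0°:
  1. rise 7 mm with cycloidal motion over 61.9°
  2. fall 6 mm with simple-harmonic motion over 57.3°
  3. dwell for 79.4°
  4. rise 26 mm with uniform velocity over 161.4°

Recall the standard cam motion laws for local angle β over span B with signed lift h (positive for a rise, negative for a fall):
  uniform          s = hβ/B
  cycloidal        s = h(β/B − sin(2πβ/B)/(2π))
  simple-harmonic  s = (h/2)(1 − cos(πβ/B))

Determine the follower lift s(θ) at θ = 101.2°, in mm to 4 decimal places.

seg 1 [0°–61.9°] cycloidal, h=7: full span → s += 7 → s = 7.0000
seg 2 [61.9°–119.2°] simple-harmonic, h=-6: θ=101.2° here. β=39.3, B=57.3. -6/2·(1 − cos(π·0.6859)) = -4.6539 → s = 2.3461

2.3461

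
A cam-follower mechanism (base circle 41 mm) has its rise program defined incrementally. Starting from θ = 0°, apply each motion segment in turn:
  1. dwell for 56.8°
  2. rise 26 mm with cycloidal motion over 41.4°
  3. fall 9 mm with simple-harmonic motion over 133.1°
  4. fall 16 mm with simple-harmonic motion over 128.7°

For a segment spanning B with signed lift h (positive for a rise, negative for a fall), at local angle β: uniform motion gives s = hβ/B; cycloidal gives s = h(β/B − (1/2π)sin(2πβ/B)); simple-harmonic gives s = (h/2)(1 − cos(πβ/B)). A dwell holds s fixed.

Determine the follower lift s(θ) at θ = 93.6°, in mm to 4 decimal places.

seg 1 [0°–56.8°] dwell: s stays 0.0000
seg 2 [56.8°–98.2°] cycloidal, h=26: θ=93.6° here. β=36.8, B=41.4. 26·(0.8889 − sin(2π·0.8889)/(2π)) = 25.7710 → s = 25.7710

25.7710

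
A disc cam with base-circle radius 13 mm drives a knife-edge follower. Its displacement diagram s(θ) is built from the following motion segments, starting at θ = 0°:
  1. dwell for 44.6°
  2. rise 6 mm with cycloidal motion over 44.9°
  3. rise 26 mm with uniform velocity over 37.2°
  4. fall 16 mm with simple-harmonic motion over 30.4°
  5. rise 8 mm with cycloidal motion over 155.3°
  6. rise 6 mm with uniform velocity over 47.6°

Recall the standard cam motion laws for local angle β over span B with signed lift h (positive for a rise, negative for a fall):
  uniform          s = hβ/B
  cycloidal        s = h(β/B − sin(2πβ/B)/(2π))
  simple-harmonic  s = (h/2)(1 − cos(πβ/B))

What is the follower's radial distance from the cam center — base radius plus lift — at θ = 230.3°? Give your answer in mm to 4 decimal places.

seg 1 [0°–44.6°] dwell: s stays 0.0000
seg 2 [44.6°–89.5°] cycloidal, h=6: full span → s += 6 → s = 6.0000
seg 3 [89.5°–126.7°] uniform, h=26: full span → s += 26 → s = 32.0000
seg 4 [126.7°–157.1°] simple-harmonic, h=-16: full span → s += -16 → s = 16.0000
seg 5 [157.1°–312.4°] cycloidal, h=8: θ=230.3° here. β=73.2, B=155.3. 8·(0.4713 − sin(2π·0.4713)/(2π)) = 3.5428 → s = 19.5428
radial distance = base radius + s = 13 + 19.5428 = 32.5428

32.5428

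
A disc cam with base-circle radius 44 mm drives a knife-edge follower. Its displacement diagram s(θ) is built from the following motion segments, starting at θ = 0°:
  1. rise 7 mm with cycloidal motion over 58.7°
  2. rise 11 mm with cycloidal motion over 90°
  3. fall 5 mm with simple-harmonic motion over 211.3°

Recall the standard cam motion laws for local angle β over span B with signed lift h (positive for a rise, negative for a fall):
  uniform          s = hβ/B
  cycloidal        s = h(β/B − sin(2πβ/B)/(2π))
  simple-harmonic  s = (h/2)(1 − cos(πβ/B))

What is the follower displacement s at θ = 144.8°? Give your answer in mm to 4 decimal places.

seg 1 [0°–58.7°] cycloidal, h=7: full span → s += 7 → s = 7.0000
seg 2 [58.7°–148.7°] cycloidal, h=11: θ=144.8° here. β=86.1, B=90. 11·(0.9567 − sin(2π·0.9567)/(2π)) = 10.9941 → s = 17.9941

17.9941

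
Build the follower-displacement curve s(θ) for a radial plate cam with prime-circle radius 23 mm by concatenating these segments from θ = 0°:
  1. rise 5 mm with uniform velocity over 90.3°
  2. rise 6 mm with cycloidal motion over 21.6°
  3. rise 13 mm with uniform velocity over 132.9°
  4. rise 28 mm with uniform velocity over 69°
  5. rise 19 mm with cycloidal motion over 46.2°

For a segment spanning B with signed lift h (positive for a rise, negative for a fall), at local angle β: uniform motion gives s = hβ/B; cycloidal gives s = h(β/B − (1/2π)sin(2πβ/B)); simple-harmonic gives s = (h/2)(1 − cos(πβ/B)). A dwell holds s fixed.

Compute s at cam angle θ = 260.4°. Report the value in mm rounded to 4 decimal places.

seg 1 [0°–90.3°] uniform, h=5: full span → s += 5 → s = 5.0000
seg 2 [90.3°–111.9°] cycloidal, h=6: full span → s += 6 → s = 11.0000
seg 3 [111.9°–244.8°] uniform, h=13: full span → s += 13 → s = 24.0000
seg 4 [244.8°–313.8°] uniform, h=28: θ=260.4° here. β=15.6, B=69. 28·15.6/69 = 6.3304 → s = 30.3304

30.3304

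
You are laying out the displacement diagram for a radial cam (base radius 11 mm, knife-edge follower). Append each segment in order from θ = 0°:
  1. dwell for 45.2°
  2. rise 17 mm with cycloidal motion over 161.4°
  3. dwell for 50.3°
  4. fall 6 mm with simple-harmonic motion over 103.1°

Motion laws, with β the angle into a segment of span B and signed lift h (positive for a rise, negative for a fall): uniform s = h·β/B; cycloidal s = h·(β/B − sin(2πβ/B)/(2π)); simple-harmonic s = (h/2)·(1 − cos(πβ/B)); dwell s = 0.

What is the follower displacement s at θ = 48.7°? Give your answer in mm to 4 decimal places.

seg 1 [0°–45.2°] dwell: s stays 0.0000
seg 2 [45.2°–206.6°] cycloidal, h=17: θ=48.7° here. β=3.5, B=161.4. 17·(0.0217 − sin(2π·0.0217)/(2π)) = 0.0011 → s = 0.0011

0.0011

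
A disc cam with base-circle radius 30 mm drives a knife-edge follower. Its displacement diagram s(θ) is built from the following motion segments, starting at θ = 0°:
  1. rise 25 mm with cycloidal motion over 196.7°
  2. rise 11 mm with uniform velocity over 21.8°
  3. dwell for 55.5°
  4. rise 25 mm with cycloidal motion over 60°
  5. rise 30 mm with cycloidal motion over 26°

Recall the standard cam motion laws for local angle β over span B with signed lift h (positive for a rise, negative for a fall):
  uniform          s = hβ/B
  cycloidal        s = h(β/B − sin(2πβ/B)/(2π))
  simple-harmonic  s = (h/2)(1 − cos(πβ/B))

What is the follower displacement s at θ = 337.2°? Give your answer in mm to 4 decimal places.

seg 1 [0°–196.7°] cycloidal, h=25: full span → s += 25 → s = 25.0000
seg 2 [196.7°–218.5°] uniform, h=11: full span → s += 11 → s = 36.0000
seg 3 [218.5°–274°] dwell: s stays 36.0000
seg 4 [274°–334°] cycloidal, h=25: full span → s += 25 → s = 61.0000
seg 5 [334°–360°] cycloidal, h=30: θ=337.2° here. β=3.2, B=26. 30·(0.1231 − sin(2π·0.1231)/(2π)) = 0.3572 → s = 61.3572

61.3572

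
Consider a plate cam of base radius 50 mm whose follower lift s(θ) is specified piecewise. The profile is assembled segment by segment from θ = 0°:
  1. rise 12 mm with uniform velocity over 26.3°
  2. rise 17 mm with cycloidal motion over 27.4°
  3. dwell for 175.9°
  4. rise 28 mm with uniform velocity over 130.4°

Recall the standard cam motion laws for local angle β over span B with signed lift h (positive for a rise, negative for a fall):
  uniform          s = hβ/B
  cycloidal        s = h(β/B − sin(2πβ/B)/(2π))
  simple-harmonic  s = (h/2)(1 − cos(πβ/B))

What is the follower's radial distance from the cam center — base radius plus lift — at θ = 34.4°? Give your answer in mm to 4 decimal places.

seg 1 [0°–26.3°] uniform, h=12: full span → s += 12 → s = 12.0000
seg 2 [26.3°–53.7°] cycloidal, h=17: θ=34.4° here. β=8.1, B=27.4. 17·(0.2956 − sin(2π·0.2956)/(2π)) = 2.4303 → s = 14.4303
radial distance = base radius + s = 50 + 14.4303 = 64.4303

64.4303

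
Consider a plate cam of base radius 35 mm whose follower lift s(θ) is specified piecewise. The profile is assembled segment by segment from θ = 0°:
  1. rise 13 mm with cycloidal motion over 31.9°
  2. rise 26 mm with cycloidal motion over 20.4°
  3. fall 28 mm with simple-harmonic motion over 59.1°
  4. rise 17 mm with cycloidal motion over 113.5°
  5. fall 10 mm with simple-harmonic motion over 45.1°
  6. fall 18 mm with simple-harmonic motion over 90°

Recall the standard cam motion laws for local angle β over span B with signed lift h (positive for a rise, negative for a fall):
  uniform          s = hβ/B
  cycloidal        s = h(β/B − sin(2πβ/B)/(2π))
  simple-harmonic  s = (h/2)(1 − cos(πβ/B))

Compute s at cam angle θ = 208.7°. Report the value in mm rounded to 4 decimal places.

seg 1 [0°–31.9°] cycloidal, h=13: full span → s += 13 → s = 13.0000
seg 2 [31.9°–52.3°] cycloidal, h=26: full span → s += 26 → s = 39.0000
seg 3 [52.3°–111.4°] simple-harmonic, h=-28: full span → s += -28 → s = 11.0000
seg 4 [111.4°–224.9°] cycloidal, h=17: θ=208.7° here. β=97.3, B=113.5. 17·(0.8573 − sin(2π·0.8573)/(2π)) = 16.6876 → s = 27.6876

27.6876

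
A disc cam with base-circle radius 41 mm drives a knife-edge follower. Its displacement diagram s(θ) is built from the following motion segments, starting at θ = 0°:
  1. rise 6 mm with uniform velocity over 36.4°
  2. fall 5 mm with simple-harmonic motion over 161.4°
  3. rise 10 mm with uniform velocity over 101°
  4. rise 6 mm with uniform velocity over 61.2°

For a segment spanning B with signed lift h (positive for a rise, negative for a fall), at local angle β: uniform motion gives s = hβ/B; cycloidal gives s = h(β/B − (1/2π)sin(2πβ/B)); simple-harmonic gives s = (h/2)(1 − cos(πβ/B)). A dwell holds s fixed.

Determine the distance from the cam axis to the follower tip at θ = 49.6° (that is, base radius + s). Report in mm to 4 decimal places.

seg 1 [0°–36.4°] uniform, h=6: full span → s += 6 → s = 6.0000
seg 2 [36.4°–197.8°] simple-harmonic, h=-5: θ=49.6° here. β=13.2, B=161.4. -5/2·(1 − cos(π·0.0818)) = -0.0821 → s = 5.9179
radial distance = base radius + s = 41 + 5.9179 = 46.9179

46.9179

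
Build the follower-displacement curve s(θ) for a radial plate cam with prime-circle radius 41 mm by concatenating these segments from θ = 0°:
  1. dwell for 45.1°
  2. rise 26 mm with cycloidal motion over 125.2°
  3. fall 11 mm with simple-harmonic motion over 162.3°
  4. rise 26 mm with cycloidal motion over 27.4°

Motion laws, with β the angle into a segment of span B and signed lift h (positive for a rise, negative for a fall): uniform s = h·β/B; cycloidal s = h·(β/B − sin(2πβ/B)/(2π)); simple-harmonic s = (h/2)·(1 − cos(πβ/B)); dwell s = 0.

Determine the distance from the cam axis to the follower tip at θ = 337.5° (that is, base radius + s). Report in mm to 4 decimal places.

seg 1 [0°–45.1°] dwell: s stays 0.0000
seg 2 [45.1°–170.3°] cycloidal, h=26: full span → s += 26 → s = 26.0000
seg 3 [170.3°–332.6°] simple-harmonic, h=-11: full span → s += -11 → s = 15.0000
seg 4 [332.6°–360°] cycloidal, h=26: θ=337.5° here. β=4.9, B=27.4. 26·(0.1788 − sin(2π·0.1788)/(2π)) = 0.9185 → s = 15.9185
radial distance = base radius + s = 41 + 15.9185 = 56.9185

56.9185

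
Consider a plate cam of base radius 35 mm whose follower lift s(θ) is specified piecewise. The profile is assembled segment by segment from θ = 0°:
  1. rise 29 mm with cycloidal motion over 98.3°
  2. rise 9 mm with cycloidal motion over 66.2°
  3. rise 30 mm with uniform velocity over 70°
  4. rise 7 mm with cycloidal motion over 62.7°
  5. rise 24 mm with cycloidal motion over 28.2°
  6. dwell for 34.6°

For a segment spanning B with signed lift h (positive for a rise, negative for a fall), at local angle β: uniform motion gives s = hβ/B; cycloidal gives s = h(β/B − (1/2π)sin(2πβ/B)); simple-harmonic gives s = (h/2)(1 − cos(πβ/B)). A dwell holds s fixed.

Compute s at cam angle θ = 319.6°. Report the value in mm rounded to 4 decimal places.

seg 1 [0°–98.3°] cycloidal, h=29: full span → s += 29 → s = 29.0000
seg 2 [98.3°–164.5°] cycloidal, h=9: full span → s += 9 → s = 38.0000
seg 3 [164.5°–234.5°] uniform, h=30: full span → s += 30 → s = 68.0000
seg 4 [234.5°–297.2°] cycloidal, h=7: full span → s += 7 → s = 75.0000
seg 5 [297.2°–325.4°] cycloidal, h=24: θ=319.6° here. β=22.4, B=28.2. 24·(0.7943 − sin(2π·0.7943)/(2π)) = 22.7364 → s = 97.7364

97.7364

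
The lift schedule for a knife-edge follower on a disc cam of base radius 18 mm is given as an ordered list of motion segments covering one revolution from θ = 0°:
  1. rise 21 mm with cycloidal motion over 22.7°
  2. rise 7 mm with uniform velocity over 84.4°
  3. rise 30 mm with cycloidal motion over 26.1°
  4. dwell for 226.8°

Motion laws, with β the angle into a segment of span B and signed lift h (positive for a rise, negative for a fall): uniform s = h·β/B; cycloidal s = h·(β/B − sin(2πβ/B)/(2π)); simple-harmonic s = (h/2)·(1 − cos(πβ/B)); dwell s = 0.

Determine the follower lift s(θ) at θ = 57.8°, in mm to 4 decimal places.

seg 1 [0°–22.7°] cycloidal, h=21: full span → s += 21 → s = 21.0000
seg 2 [22.7°–107.1°] uniform, h=7: θ=57.8° here. β=35.1, B=84.4. 7·35.1/84.4 = 2.9111 → s = 23.9111

23.9111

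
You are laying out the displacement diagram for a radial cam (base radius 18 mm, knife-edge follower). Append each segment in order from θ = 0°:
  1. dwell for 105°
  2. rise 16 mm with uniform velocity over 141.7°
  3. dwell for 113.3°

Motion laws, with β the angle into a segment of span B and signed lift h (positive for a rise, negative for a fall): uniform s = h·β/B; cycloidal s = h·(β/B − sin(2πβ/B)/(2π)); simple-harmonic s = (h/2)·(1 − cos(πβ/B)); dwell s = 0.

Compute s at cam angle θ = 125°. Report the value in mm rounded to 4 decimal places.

seg 1 [0°–105°] dwell: s stays 0.0000
seg 2 [105°–246.7°] uniform, h=16: θ=125° here. β=20, B=141.7. 16·20/141.7 = 2.2583 → s = 2.2583

2.2583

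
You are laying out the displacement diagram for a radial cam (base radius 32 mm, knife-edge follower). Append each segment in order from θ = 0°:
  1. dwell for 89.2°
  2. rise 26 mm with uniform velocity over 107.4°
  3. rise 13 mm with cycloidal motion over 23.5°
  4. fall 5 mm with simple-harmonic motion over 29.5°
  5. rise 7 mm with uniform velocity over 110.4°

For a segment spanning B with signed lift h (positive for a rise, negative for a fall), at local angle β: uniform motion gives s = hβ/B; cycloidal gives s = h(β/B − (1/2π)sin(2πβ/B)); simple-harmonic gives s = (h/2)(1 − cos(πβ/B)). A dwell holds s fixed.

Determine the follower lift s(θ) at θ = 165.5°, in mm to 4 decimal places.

seg 1 [0°–89.2°] dwell: s stays 0.0000
seg 2 [89.2°–196.6°] uniform, h=26: θ=165.5° here. β=76.3, B=107.4. 26·76.3/107.4 = 18.4711 → s = 18.4711

18.4711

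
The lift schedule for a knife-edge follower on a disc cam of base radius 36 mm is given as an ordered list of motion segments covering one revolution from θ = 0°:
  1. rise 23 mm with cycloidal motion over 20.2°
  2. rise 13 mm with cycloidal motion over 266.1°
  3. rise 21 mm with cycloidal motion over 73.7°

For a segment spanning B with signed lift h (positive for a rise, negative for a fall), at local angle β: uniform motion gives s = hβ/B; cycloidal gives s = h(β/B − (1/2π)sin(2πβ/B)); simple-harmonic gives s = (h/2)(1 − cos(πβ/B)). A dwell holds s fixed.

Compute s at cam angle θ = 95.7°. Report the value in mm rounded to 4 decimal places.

seg 1 [0°–20.2°] cycloidal, h=23: full span → s += 23 → s = 23.0000
seg 2 [20.2°–286.3°] cycloidal, h=13: θ=95.7° here. β=75.5, B=266.1. 13·(0.2837 − sin(2π·0.2837)/(2π)) = 1.6657 → s = 24.6657

24.6657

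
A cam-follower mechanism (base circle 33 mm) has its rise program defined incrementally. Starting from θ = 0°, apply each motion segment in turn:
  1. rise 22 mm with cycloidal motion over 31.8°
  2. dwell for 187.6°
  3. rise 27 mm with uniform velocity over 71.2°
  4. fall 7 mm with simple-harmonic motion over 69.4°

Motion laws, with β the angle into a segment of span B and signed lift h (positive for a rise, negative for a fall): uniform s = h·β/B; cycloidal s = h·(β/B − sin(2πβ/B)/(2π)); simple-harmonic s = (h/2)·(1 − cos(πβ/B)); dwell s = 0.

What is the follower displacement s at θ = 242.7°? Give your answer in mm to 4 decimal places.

seg 1 [0°–31.8°] cycloidal, h=22: full span → s += 22 → s = 22.0000
seg 2 [31.8°–219.4°] dwell: s stays 22.0000
seg 3 [219.4°–290.6°] uniform, h=27: θ=242.7° here. β=23.3, B=71.2. 27·23.3/71.2 = 8.8357 → s = 30.8357

30.8357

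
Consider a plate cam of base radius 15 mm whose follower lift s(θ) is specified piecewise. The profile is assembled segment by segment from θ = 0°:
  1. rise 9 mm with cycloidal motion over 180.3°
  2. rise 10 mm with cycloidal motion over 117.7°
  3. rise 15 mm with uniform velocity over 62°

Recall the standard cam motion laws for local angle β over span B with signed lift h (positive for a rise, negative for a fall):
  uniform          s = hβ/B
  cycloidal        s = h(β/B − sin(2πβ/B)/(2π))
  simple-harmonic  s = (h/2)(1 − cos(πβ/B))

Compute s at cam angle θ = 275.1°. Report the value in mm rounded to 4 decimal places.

seg 1 [0°–180.3°] cycloidal, h=9: full span → s += 9 → s = 9.0000
seg 2 [180.3°–298°] cycloidal, h=10: θ=275.1° here. β=94.8, B=117.7. 10·(0.8054 − sin(2π·0.8054)/(2π)) = 9.5503 → s = 18.5503

18.5503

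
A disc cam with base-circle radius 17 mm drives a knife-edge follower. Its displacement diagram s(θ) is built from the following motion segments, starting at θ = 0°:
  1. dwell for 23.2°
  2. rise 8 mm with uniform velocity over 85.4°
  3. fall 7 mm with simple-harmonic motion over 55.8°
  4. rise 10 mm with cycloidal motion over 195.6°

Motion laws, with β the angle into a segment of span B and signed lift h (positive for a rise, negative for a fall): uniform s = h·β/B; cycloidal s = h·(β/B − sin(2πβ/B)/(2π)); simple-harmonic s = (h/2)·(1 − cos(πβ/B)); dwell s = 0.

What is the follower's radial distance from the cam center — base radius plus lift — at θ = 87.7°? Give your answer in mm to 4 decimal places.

seg 1 [0°–23.2°] dwell: s stays 0.0000
seg 2 [23.2°–108.6°] uniform, h=8: θ=87.7° here. β=64.5, B=85.4. 8·64.5/85.4 = 6.0422 → s = 6.0422
radial distance = base radius + s = 17 + 6.0422 = 23.0422

23.0422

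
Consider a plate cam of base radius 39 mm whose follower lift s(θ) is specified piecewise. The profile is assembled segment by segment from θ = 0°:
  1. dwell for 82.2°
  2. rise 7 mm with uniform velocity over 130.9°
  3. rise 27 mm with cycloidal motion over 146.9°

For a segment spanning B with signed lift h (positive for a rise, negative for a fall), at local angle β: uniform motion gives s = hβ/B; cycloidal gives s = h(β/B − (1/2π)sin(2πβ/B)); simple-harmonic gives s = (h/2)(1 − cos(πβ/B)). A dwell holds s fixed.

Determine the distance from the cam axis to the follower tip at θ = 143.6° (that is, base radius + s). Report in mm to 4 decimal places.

seg 1 [0°–82.2°] dwell: s stays 0.0000
seg 2 [82.2°–213.1°] uniform, h=7: θ=143.6° here. β=61.4, B=130.9. 7·61.4/130.9 = 3.2834 → s = 3.2834
radial distance = base radius + s = 39 + 3.2834 = 42.2834

42.2834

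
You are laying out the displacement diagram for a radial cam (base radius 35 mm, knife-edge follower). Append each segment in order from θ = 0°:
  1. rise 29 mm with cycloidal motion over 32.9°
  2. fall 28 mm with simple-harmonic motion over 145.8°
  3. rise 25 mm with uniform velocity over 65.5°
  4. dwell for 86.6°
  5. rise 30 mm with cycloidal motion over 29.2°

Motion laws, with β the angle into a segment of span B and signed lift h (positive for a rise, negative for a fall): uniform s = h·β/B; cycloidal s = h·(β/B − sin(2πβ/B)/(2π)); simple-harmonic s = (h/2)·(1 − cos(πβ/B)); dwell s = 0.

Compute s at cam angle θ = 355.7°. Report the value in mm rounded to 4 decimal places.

seg 1 [0°–32.9°] cycloidal, h=29: full span → s += 29 → s = 29.0000
seg 2 [32.9°–178.7°] simple-harmonic, h=-28: full span → s += -28 → s = 1.0000
seg 3 [178.7°–244.2°] uniform, h=25: full span → s += 25 → s = 26.0000
seg 4 [244.2°–330.8°] dwell: s stays 26.0000
seg 5 [330.8°–360°] cycloidal, h=30: θ=355.7° here. β=24.9, B=29.2. 30·(0.8527 − sin(2π·0.8527)/(2π)) = 29.3961 → s = 55.3961

55.3961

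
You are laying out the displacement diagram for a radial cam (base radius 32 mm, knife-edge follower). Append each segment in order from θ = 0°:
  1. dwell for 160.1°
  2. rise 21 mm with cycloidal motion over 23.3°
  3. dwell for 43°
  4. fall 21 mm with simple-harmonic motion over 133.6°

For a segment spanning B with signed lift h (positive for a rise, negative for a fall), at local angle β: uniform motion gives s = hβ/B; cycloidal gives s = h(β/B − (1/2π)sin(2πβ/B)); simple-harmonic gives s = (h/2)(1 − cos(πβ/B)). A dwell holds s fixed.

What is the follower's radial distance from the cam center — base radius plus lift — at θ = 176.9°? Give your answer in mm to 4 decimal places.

seg 1 [0°–160.1°] dwell: s stays 0.0000
seg 2 [160.1°–183.4°] cycloidal, h=21: θ=176.9° here. β=16.8, B=23.3. 21·(0.7210 − sin(2π·0.7210)/(2π)) = 18.4287 → s = 18.4287
radial distance = base radius + s = 32 + 18.4287 = 50.4287

50.4287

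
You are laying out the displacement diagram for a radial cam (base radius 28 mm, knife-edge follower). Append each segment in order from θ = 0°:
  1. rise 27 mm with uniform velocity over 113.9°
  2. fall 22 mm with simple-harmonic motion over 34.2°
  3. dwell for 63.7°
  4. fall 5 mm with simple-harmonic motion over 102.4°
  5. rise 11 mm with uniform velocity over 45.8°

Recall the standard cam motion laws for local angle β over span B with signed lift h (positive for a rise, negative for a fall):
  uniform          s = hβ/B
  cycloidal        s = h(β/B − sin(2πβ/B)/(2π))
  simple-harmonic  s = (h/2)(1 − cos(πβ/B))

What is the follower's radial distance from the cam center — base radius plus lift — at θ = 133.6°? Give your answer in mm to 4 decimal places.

seg 1 [0°–113.9°] uniform, h=27: full span → s += 27 → s = 27.0000
seg 2 [113.9°–148.1°] simple-harmonic, h=-22: θ=133.6° here. β=19.7, B=34.2. -22/2·(1 − cos(π·0.5760)) = -13.6023 → s = 13.3977
radial distance = base radius + s = 28 + 13.3977 = 41.3977

41.3977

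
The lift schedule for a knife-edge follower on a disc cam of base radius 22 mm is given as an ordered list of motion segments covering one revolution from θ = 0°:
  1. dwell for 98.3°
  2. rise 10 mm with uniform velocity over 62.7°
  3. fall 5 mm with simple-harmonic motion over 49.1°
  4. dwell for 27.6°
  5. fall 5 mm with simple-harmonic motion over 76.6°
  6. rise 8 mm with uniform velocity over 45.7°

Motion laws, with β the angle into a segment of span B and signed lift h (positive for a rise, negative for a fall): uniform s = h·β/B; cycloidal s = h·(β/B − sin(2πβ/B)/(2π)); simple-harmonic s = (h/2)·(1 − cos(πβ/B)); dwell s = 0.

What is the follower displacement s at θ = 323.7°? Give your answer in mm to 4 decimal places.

seg 1 [0°–98.3°] dwell: s stays 0.0000
seg 2 [98.3°–161°] uniform, h=10: full span → s += 10 → s = 10.0000
seg 3 [161°–210.1°] simple-harmonic, h=-5: full span → s += -5 → s = 5.0000
seg 4 [210.1°–237.7°] dwell: s stays 5.0000
seg 5 [237.7°–314.3°] simple-harmonic, h=-5: full span → s += -5 → s = 0.0000
seg 6 [314.3°–360°] uniform, h=8: θ=323.7° here. β=9.4, B=45.7. 8·9.4/45.7 = 1.6455 → s = 1.6455

1.6455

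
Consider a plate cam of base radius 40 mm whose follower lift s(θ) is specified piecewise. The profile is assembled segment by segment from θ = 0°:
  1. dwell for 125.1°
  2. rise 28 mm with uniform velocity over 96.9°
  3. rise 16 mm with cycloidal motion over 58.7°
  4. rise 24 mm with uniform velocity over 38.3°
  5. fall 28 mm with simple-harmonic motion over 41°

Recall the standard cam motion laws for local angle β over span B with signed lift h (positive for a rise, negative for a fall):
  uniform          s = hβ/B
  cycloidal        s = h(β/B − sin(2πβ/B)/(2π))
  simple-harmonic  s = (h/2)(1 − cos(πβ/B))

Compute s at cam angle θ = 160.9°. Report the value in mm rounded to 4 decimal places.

seg 1 [0°–125.1°] dwell: s stays 0.0000
seg 2 [125.1°–222°] uniform, h=28: θ=160.9° here. β=35.8, B=96.9. 28·35.8/96.9 = 10.3447 → s = 10.3447

10.3447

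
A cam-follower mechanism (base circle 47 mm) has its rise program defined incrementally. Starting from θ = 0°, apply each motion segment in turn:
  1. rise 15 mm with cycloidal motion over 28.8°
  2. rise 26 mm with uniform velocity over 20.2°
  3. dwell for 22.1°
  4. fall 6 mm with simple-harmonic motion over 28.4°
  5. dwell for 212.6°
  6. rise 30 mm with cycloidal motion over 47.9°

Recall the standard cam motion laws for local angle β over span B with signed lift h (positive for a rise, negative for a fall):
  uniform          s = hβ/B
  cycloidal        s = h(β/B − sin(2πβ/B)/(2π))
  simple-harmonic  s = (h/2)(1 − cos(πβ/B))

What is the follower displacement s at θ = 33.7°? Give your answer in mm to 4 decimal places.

seg 1 [0°–28.8°] cycloidal, h=15: full span → s += 15 → s = 15.0000
seg 2 [28.8°–49°] uniform, h=26: θ=33.7° here. β=4.9, B=20.2. 26·4.9/20.2 = 6.3069 → s = 21.3069

21.3069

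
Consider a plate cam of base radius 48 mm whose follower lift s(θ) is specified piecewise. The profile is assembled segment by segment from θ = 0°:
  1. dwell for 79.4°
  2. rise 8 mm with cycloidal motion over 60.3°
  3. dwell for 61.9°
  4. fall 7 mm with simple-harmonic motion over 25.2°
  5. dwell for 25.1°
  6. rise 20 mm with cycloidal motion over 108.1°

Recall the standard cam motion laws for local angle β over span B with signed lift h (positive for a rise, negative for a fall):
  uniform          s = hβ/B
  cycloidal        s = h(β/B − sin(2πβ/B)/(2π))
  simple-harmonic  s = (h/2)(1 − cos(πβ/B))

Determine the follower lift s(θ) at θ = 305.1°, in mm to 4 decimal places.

seg 1 [0°–79.4°] dwell: s stays 0.0000
seg 2 [79.4°–139.7°] cycloidal, h=8: full span → s += 8 → s = 8.0000
seg 3 [139.7°–201.6°] dwell: s stays 8.0000
seg 4 [201.6°–226.8°] simple-harmonic, h=-7: full span → s += -7 → s = 1.0000
seg 5 [226.8°–251.9°] dwell: s stays 1.0000
seg 6 [251.9°–360°] cycloidal, h=20: θ=305.1° here. β=53.2, B=108.1. 20·(0.4921 − sin(2π·0.4921)/(2π)) = 9.6855 → s = 10.6855

10.6855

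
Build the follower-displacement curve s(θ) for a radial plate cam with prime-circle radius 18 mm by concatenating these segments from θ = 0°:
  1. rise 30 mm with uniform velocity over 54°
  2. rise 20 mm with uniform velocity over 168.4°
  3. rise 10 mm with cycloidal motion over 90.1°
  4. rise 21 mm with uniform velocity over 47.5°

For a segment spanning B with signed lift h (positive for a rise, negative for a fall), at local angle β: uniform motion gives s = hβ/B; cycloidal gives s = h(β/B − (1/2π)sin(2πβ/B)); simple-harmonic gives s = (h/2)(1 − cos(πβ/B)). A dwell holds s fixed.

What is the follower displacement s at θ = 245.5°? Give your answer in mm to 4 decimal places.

seg 1 [0°–54°] uniform, h=30: full span → s += 30 → s = 30.0000
seg 2 [54°–222.4°] uniform, h=20: full span → s += 20 → s = 50.0000
seg 3 [222.4°–312.5°] cycloidal, h=10: θ=245.5° here. β=23.1, B=90.1. 10·(0.2564 − sin(2π·0.2564)/(2π)) = 0.9735 → s = 50.9735

50.9735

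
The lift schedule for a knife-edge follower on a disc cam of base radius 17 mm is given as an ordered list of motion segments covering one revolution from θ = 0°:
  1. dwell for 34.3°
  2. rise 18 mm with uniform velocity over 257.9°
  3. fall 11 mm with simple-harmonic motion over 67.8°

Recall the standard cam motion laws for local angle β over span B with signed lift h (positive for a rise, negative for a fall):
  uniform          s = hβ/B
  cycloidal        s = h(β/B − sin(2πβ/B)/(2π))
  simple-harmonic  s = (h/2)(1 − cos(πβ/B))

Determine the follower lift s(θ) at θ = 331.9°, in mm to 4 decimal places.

seg 1 [0°–34.3°] dwell: s stays 0.0000
seg 2 [34.3°–292.2°] uniform, h=18: full span → s += 18 → s = 18.0000
seg 3 [292.2°–360°] simple-harmonic, h=-11: θ=331.9° here. β=39.7, B=67.8. -11/2·(1 − cos(π·0.5855)) = -6.9604 → s = 11.0396

11.0396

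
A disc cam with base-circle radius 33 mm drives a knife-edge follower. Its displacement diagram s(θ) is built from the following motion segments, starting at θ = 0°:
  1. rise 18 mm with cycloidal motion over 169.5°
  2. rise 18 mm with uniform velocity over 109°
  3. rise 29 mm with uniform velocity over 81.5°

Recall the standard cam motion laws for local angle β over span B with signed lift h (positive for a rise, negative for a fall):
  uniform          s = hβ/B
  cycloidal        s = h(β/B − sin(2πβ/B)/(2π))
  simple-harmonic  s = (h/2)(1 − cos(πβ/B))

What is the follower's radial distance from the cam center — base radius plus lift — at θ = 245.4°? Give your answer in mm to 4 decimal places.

seg 1 [0°–169.5°] cycloidal, h=18: full span → s += 18 → s = 18.0000
seg 2 [169.5°–278.5°] uniform, h=18: θ=245.4° here. β=75.9, B=109. 18·75.9/109 = 12.5339 → s = 30.5339
radial distance = base radius + s = 33 + 30.5339 = 63.5339

63.5339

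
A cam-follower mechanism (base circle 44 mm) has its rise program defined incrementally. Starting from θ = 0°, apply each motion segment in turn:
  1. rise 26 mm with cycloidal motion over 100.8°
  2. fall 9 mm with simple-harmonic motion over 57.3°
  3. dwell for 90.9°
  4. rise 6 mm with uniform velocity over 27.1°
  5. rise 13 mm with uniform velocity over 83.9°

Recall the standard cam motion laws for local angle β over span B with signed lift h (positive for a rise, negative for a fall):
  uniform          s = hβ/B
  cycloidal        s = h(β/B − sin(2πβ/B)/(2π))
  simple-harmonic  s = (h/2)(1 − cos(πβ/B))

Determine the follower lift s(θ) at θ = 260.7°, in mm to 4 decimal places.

seg 1 [0°–100.8°] cycloidal, h=26: full span → s += 26 → s = 26.0000
seg 2 [100.8°–158.1°] simple-harmonic, h=-9: full span → s += -9 → s = 17.0000
seg 3 [158.1°–249°] dwell: s stays 17.0000
seg 4 [249°–276.1°] uniform, h=6: θ=260.7° here. β=11.7, B=27.1. 6·11.7/27.1 = 2.5904 → s = 19.5904

19.5904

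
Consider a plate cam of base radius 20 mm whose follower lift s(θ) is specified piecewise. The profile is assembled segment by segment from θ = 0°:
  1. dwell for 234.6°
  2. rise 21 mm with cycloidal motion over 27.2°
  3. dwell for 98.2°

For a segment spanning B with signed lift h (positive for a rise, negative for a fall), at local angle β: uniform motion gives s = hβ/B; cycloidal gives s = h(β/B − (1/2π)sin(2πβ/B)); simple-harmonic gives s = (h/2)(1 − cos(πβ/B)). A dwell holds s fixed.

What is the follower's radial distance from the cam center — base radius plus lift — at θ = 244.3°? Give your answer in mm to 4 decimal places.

seg 1 [0°–234.6°] dwell: s stays 0.0000
seg 2 [234.6°–261.8°] cycloidal, h=21: θ=244.3° here. β=9.7, B=27.2. 21·(0.3566 − sin(2π·0.3566)/(2π)) = 4.8690 → s = 4.8690
radial distance = base radius + s = 20 + 4.8690 = 24.8690

24.8690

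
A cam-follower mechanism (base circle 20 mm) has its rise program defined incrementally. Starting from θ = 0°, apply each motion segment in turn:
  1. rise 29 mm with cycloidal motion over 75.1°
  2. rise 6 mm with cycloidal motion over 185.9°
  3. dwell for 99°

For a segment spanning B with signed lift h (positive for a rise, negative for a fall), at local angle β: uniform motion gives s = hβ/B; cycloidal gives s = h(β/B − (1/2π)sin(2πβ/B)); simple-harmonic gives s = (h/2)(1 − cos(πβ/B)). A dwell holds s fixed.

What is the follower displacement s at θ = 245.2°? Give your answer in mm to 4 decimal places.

seg 1 [0°–75.1°] cycloidal, h=29: full span → s += 29 → s = 29.0000
seg 2 [75.1°–261°] cycloidal, h=6: θ=245.2° here. β=170.1, B=185.9. 6·(0.9150 − sin(2π·0.9150)/(2π)) = 5.9761 → s = 34.9761

34.9761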